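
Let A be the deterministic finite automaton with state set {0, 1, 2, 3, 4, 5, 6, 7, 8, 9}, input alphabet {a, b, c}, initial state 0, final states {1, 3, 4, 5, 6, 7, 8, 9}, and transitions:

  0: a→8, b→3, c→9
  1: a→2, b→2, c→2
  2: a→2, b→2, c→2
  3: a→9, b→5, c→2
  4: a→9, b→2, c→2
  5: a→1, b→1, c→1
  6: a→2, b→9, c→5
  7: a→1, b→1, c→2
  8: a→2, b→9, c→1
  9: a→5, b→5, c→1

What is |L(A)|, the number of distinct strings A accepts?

37

The useful subgraph on states {0, 1, 3, 5, 8, 9} is acyclic, so L(A) is finite; the longest accepting path visits 5 useful states, giving maximum string length 4.
Counting accepting paths from 0 by length: 3 of length 1, 7 of length 2, 15 of length 3, 12 of length 4. Total 37.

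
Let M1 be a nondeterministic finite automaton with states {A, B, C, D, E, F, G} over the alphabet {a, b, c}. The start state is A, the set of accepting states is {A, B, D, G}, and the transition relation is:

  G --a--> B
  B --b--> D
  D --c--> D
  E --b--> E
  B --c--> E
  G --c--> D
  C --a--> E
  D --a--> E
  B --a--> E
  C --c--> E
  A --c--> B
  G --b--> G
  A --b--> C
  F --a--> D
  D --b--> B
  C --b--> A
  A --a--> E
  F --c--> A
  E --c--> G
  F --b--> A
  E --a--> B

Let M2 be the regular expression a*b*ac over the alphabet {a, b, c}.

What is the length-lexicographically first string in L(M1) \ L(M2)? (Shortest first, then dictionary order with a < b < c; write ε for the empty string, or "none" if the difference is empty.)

ε

The empty string ε is accepted by M1 but not by M2.
Since ε is the unique shortest string, it is the required witness.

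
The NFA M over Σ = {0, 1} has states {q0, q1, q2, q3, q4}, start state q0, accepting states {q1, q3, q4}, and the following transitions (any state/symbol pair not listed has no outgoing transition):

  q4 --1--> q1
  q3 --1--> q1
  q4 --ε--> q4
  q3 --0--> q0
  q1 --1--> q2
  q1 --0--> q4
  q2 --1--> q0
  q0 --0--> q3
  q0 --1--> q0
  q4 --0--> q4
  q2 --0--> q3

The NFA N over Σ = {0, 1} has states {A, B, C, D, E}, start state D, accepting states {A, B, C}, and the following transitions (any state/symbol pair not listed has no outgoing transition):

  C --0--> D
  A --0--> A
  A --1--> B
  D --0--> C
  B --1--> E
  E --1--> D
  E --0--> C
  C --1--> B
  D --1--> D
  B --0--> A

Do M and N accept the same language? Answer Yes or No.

Yes

Exploring the product automaton M × N from the start pair (q0, D), following both machines on each input symbol, reaches 5 state pairs: (q0, D), (q3, C), (q1, B), (q4, A), (q2, E).
M accepts in {q1, q3, q4} and N accepts in {A, B, C}. In every reachable pair the two components are either both accepting — (q3, C), (q1, B), (q4, A) — or both non-accepting, so no string is accepted by exactly one of the machines: L(M) \ L(N) and L(N) \ L(M) are both empty.
Hence every string is accepted by M iff it is accepted by N, and the two languages coincide.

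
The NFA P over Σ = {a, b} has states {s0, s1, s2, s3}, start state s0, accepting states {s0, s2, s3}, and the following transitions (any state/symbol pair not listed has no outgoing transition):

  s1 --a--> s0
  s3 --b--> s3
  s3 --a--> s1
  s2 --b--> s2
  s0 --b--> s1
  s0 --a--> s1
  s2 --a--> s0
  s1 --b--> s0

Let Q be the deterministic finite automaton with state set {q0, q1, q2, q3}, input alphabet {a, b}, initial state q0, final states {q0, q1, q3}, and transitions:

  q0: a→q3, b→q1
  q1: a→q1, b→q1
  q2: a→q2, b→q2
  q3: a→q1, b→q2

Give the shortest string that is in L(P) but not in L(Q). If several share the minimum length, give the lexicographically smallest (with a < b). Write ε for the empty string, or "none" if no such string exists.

The string ab is accepted by P but not by Q.
No shorter string lies in the difference, and ab is the lexicographically first length-2 string in L(P) \ L(Q).

ab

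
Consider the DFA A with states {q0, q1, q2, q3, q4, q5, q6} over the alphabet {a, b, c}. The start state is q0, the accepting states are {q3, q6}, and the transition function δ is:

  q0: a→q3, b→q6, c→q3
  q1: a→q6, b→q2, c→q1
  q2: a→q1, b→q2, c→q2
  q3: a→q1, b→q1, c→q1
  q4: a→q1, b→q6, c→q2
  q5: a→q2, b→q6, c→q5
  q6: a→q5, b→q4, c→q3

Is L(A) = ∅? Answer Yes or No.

The string a is accepted: the run q0 → q3 ends in the accepting state q3.
Since at least one string is accepted, L(A) is not empty.

No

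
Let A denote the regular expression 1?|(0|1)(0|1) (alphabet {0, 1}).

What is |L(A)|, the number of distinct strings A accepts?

6

The expression has no Kleene star, so L(A) is finite. Expanding the alternatives gives {ε, 1, 00, 01, 10, 11}.
That is 1 of length 0, 1 of length 1, 4 of length 2: 6 strings in all.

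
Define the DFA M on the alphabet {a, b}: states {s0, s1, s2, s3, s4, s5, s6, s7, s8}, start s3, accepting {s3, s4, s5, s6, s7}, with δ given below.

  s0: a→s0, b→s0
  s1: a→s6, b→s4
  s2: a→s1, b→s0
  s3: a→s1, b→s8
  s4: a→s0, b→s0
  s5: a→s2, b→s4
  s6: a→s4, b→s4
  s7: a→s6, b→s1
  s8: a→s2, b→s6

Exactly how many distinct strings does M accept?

The useful subgraph on states {s1, s2, s3, s4, s6, s8} is acyclic, so L(M) is finite; the longest accepting path visits 6 useful states, giving maximum string length 5.
Counting accepting paths from s3 by length: 1 of length 0, 3 of length 2, 4 of length 3, 2 of length 4, 2 of length 5. Total 12.

12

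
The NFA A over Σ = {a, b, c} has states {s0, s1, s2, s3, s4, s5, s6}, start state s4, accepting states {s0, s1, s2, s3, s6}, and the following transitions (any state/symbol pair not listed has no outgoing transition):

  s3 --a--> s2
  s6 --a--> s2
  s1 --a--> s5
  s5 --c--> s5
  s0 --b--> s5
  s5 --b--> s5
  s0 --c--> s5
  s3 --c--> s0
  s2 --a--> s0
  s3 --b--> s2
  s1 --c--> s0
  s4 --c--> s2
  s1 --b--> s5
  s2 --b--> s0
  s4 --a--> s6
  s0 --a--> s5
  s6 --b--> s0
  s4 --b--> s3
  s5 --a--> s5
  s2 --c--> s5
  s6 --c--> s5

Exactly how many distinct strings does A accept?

16

The useful subgraph on states {s0, s2, s3, s4, s6} is acyclic, so L(A) is finite; the longest accepting path visits 4 useful states, giving maximum string length 3.
Counting accepting paths from s4 by length: 3 of length 1, 7 of length 2, 6 of length 3. Total 16.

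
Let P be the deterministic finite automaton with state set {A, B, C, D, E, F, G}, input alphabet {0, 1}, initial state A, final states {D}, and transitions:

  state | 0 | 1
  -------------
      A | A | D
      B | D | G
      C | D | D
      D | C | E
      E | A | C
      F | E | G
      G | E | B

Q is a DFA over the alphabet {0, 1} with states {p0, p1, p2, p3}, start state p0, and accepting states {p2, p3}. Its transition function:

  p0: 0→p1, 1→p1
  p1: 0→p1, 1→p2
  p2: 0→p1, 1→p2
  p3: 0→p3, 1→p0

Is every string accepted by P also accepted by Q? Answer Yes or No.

No

The string 1 is in L(P) but not in L(Q).
So L(P) ⊄ L(Q).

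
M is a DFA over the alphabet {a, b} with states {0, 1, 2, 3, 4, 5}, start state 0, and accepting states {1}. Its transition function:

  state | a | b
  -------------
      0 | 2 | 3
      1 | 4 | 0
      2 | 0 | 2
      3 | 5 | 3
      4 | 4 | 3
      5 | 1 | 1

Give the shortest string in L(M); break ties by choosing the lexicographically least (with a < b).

baa

A breadth-first search from 0 reaches an accepting state first via the path 0 → 3 → 5 → 1 on input baa.
No string of length < 3 is accepted (BFS exhausts all shorter strings without reaching an accepting state), and baa is the lexicographically least accepting string of length 3.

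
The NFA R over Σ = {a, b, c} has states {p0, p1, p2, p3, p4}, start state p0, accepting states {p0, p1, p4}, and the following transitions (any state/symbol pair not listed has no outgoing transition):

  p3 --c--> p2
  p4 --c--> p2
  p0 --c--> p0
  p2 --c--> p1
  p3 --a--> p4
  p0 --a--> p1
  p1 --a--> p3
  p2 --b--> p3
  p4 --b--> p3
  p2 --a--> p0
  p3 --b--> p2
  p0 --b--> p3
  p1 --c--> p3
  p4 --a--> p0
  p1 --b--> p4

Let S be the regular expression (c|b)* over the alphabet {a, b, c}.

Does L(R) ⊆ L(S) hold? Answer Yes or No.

The string a is in L(R) but not in L(S).
So L(R) ⊄ L(S).

No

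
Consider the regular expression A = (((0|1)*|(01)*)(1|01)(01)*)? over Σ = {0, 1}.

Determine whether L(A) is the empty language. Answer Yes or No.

The empty string ε matches the expression, so it belongs to L(A).
Since L(A) contains at least one string, it is not empty.

No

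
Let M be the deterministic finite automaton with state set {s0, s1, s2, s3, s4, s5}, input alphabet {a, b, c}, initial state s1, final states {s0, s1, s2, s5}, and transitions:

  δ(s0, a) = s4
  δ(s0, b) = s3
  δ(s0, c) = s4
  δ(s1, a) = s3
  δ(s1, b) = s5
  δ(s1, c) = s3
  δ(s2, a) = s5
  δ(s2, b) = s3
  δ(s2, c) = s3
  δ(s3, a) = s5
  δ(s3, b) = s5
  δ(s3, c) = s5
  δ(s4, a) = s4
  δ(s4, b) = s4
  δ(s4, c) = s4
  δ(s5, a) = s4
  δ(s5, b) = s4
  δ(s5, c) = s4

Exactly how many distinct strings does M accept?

8

The useful subgraph on states {s1, s3, s5} is acyclic, so L(M) is finite; the longest accepting path visits 3 useful states, giving maximum string length 2.
Counting accepting paths from s1 by length: 1 of length 0, 1 of length 1, 6 of length 2. Total 8.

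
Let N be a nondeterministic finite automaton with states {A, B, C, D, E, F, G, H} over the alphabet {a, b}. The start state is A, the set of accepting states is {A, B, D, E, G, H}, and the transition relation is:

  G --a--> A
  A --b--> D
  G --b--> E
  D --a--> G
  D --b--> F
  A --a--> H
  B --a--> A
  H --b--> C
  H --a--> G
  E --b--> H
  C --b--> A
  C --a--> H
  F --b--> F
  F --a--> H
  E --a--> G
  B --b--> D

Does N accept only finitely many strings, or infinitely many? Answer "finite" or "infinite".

State F is reachable from the start and can reach an accepting state, and it lies on the cycle F → F.
Traversing that cycle any number of times yields accepted strings of unbounded length, so the language is infinite.

infinite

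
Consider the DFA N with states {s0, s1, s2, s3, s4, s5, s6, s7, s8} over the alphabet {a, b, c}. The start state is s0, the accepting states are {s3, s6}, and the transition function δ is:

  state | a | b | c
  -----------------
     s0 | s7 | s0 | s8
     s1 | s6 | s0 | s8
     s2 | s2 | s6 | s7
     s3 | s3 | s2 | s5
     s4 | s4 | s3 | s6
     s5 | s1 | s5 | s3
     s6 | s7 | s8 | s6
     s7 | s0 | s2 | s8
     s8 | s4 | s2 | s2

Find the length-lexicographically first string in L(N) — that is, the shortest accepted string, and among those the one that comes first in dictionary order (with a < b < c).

abb

A breadth-first search from s0 reaches an accepting state first via the path s0 → s7 → s2 → s6 on input abb.
No string of length < 3 is accepted (BFS exhausts all shorter strings without reaching an accepting state), and abb is the lexicographically least accepting string of length 3.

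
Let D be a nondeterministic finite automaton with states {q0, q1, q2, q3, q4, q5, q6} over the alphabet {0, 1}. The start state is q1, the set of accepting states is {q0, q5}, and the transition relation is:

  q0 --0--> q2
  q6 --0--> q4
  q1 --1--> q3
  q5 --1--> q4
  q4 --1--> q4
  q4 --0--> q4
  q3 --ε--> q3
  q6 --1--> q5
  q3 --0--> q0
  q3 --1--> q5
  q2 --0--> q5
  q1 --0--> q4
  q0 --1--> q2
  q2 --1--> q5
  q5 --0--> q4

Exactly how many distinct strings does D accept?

6

The useful subgraph on states {q0, q1, q2, q3, q5} is acyclic, so L(D) is finite; the longest accepting path visits 5 useful states, giving maximum string length 4.
Counting accepting paths from q1 by length: 2 of length 2, 4 of length 4. Total 6.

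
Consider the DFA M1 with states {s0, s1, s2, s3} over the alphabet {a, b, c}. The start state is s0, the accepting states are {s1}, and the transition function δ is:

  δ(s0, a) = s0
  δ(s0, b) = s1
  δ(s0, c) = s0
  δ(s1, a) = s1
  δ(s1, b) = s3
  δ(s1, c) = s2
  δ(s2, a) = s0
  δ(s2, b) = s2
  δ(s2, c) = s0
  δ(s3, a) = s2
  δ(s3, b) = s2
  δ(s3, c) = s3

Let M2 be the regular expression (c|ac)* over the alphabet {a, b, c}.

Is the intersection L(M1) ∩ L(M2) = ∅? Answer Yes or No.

Converting the expression M2 to a DFA (subset construction, then merging equivalent states) gives the minimal DFA with states {r0, r1, r2}, start state r0, accepting states {r0} and transitions r0: a→r1, b→r2, c→r0; r1: a→r2, b→r2, c→r0; r2: a→r2, b→r2, c→r2.
Exploring the product automaton M1 × M2 from the start pair (s0, r0), following both machines on each input symbol, reaches 6 state pairs: (s0, r0), (s0, r1), (s1, r2), (s0, r2), (s3, r2), (s2, r2).
M1 accepts in {s1} and M2 accepts in {r0}; no reachable pair has both components accepting, so no string drives both machines to acceptance simultaneously and L(M1) ∩ L(M2) = ∅.
So no string is accepted by both, and the intersection is empty.

Yes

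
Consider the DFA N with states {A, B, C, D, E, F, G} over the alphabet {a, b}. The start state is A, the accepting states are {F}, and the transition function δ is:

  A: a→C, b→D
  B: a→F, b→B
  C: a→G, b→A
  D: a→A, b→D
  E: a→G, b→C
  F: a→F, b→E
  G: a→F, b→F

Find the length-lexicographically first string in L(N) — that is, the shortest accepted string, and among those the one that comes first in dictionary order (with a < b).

aaa

A breadth-first search from A reaches an accepting state first via the path A → C → G → F on input aaa.
No string of length < 3 is accepted (BFS exhausts all shorter strings without reaching an accepting state), and aaa is the lexicographically least accepting string of length 3.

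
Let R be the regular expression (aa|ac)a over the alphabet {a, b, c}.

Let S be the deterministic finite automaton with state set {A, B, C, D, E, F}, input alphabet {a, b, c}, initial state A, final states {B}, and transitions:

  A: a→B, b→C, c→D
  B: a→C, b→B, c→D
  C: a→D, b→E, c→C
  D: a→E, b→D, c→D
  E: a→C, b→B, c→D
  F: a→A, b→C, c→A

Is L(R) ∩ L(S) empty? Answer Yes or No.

Converting the expression R to a DFA (subset construction, then merging equivalent states) gives the minimal DFA with states {r0, r1, r2, r3, r4}, start state r0, accepting states {r4} and transitions r0: a→r1, b→r2, c→r2; r1: a→r3, b→r2, c→r3; r2: a→r2, b→r2, c→r2; r3: a→r4, b→r2, c→r2; r4: a→r2, b→r2, c→r2.
Exploring the product automaton R × S from the start pair (r0, A), following both machines on each input symbol, reaches 10 state pairs: (r0, A), (r1, B), (r2, C), (r2, D), (r3, C), (r2, B), (r3, D), (r2, E), (r4, D), (r4, E).
R accepts in {r4} and S accepts in {B}; no reachable pair has both components accepting, so no string drives both machines to acceptance simultaneously and L(R) ∩ L(S) = ∅.
So no string is accepted by both, and the intersection is empty.

Yes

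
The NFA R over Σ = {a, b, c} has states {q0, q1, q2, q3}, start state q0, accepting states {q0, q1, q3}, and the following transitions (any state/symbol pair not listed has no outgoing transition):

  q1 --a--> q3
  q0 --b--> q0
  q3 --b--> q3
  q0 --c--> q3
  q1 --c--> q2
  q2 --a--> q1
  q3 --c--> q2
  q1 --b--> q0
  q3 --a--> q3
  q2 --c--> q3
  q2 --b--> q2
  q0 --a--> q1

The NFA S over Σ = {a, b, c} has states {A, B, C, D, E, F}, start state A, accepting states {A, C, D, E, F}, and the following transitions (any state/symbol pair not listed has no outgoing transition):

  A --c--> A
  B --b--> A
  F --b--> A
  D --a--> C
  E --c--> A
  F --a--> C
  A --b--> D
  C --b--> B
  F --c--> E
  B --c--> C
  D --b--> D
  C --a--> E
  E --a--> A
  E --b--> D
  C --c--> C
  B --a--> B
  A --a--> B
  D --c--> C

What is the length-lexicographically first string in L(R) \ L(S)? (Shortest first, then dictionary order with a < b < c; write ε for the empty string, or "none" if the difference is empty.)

a

The string a is accepted by R but not by S.
No shorter string lies in the difference, and a is the lexicographically first length-1 string in L(R) \ L(S).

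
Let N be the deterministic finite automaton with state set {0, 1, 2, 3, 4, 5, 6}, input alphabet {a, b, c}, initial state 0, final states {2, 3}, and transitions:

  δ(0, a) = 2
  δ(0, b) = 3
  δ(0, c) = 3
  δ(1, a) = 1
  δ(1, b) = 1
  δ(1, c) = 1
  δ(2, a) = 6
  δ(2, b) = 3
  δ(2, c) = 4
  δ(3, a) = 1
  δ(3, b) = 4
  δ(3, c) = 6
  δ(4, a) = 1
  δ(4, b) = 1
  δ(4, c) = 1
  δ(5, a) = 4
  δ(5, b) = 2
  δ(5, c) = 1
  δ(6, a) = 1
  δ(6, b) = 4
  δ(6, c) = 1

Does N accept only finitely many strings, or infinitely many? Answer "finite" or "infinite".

The useful states (reachable from 0 and able to reach an accepting state) are {0, 2, 3}.
Restricted to these states the transition graph has no cycle, so every accepting path has bounded length and L is finite.

finite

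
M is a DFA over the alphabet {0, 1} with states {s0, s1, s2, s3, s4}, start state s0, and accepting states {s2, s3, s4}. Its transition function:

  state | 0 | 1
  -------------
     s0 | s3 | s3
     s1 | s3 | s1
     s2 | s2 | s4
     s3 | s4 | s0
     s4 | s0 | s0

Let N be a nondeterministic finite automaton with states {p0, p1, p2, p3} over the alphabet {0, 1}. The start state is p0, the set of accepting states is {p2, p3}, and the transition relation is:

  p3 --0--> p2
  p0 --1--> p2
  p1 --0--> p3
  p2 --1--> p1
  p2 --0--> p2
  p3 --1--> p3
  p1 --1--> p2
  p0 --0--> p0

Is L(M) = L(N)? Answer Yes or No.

No

The string 0 is accepted by M but rejected by N.
So L(M) ≠ L(N).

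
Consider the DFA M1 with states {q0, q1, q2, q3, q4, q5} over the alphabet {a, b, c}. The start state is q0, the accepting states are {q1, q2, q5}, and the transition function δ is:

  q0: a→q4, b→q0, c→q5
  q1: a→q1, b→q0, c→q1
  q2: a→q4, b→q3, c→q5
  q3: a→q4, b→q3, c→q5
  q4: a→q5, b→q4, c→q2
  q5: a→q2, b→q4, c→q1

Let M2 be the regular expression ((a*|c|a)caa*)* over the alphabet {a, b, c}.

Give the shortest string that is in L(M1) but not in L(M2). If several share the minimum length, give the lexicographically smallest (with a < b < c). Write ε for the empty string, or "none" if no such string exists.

c

The string c is accepted by M1 but not by M2.
No shorter string lies in the difference, and c is the lexicographically first length-1 string in L(M1) \ L(M2).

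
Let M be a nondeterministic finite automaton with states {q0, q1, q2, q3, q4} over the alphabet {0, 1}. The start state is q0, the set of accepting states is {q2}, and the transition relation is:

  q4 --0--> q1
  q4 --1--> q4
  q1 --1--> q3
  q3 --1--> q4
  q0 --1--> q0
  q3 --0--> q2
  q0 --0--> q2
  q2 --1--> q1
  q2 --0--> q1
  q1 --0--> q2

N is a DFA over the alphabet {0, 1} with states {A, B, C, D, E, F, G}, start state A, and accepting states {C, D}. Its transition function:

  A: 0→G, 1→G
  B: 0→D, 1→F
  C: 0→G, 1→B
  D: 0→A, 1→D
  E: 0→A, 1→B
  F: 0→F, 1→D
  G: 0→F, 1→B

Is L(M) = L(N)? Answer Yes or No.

No

The string 0 is accepted by M but rejected by N.
So L(M) ≠ L(N).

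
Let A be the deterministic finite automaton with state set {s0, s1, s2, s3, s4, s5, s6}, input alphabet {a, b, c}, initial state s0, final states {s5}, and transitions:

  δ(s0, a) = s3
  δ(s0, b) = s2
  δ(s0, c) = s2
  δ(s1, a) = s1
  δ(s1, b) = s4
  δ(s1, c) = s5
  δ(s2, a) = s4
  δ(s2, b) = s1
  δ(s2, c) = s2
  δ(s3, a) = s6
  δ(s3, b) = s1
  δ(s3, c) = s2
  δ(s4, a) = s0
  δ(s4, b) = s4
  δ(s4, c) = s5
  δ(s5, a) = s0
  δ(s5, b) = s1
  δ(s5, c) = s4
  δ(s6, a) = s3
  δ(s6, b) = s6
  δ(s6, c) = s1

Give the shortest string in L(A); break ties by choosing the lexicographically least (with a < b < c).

A breadth-first search from s0 reaches an accepting state first via the path s0 → s3 → s1 → s5 on input abc.
No string of length < 3 is accepted (BFS exhausts all shorter strings without reaching an accepting state), and abc is the lexicographically least accepting string of length 3.

abc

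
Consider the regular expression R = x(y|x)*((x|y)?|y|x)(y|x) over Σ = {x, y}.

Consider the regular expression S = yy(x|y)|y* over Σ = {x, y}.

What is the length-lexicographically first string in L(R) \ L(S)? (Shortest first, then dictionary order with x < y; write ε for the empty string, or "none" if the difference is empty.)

The string xx is accepted by R but not by S.
No shorter string lies in the difference, and xx is the lexicographically first length-2 string in L(R) \ L(S).

xx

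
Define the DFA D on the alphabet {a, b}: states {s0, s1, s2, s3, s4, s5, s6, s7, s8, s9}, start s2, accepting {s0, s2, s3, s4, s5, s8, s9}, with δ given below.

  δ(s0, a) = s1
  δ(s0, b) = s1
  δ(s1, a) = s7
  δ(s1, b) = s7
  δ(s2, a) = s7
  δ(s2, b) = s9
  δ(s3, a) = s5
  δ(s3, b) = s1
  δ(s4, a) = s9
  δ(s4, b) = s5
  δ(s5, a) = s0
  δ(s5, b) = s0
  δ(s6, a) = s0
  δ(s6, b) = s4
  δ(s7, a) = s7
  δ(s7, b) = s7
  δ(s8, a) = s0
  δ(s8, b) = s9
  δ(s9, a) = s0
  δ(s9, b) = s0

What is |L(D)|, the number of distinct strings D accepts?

The useful subgraph on states {s0, s2, s9} is acyclic, so L(D) is finite; the longest accepting path visits 3 useful states, giving maximum string length 2.
Counting accepting paths from s2 by length: 1 of length 0, 1 of length 1, 2 of length 2. Total 4.

4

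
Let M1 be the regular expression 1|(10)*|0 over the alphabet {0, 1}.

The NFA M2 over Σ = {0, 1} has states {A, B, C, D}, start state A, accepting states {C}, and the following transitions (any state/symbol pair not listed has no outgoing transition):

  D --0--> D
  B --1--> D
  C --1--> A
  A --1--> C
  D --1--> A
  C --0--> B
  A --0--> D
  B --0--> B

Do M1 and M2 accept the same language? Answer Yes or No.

The empty string ε is accepted by M1 but rejected by M2.
So L(M1) ≠ L(M2).

No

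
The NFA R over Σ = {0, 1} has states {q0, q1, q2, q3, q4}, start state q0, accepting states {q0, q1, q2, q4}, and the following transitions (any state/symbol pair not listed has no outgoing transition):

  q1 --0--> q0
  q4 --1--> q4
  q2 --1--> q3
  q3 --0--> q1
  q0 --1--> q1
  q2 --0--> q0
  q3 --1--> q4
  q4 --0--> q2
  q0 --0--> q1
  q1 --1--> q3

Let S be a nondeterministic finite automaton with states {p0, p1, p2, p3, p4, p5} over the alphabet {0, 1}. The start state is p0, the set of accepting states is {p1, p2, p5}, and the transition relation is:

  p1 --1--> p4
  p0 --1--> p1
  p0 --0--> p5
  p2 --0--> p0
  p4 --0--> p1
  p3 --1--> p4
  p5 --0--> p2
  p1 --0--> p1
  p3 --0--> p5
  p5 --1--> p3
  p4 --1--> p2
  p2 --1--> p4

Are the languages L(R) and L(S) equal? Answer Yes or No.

No

The empty string ε is accepted by R but rejected by S.
So L(R) ≠ L(S).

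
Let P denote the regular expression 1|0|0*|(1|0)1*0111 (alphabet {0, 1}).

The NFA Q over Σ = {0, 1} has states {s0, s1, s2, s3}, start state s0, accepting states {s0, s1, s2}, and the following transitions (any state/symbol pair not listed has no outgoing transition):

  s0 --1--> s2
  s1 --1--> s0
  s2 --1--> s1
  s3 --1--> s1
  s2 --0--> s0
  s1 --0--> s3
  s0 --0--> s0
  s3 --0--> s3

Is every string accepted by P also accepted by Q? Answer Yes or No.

Yes

Converting the expression P to a DFA (subset construction, then merging equivalent states) gives the minimal DFA with states {p0, p1, p2, p3, p4, p5, p6, p7, p8, p9, p10}, start state p0, accepting states {p0, p1, p2, p3, p6, p10} and transitions p0: 0→p1, 1→p2; p1: 0→p3, 1→p4; p2: 0→p5, 1→p4; p3: 0→p6, 1→p7; p4: 0→p5, 1→p4; p5: 0→p8, 1→p7; p6: 0→p6, 1→p8; p7: 0→p8, 1→p9; p8: 0→p8, 1→p8; p9: 0→p8, 1→p10; p10: 0→p8, 1→p8.
Exploring the product automaton P × Q from the start pair (p0, s0), following both machines on each input symbol, reaches 20 state pairs: (p0, s0), (p1, s0), (p2, s2), (p3, s0), (p4, s2), (p5, s0), (p4, s1), (p6, s0), (p7, s2), (p8, s0), (p5, s3), (p4, s0), (p8, s2), (p9, s1), (p8, s3), (p7, s1), (p8, s1), (p10, s0), (p9, s0), (p10, s2).
P accepts in {p0, p1, p2, p3, p6, p10} and Q accepts in {s0, s1, s2}. The reachable pairs whose P-component is accepting are (p0, s0), (p1, s0), (p2, s2), (p3, s0), (p6, s0), (p10, s0), (p10, s2); in each of them the Q-component is accepting too, so the product for L(P) \ L(Q) (P-component accepting, Q-component rejecting) has no reachable accepting pair and the difference is empty.
Hence every string in L(P) is also in L(Q).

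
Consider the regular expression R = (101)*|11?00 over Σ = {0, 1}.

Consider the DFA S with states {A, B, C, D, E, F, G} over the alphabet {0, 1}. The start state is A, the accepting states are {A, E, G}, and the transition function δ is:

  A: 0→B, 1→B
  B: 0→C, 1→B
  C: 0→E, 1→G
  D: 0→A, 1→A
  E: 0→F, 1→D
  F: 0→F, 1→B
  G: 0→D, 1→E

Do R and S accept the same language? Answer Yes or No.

The string 101101 is accepted by R but rejected by S.
So L(R) ≠ L(S).

No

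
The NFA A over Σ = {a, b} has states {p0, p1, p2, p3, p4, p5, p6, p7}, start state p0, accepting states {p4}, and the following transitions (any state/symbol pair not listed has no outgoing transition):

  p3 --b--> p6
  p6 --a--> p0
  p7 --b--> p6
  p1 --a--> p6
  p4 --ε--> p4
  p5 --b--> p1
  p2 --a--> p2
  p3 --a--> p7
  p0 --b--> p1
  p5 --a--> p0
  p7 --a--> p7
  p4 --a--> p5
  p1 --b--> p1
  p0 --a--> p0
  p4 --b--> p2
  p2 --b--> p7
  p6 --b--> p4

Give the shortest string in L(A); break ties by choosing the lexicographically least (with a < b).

bab

A breadth-first search from p0 reaches an accepting state first via the path p0 → p1 → p6 → p4 on input bab.
No string of length < 3 is accepted (BFS exhausts all shorter strings without reaching an accepting state), and bab is the lexicographically least accepting string of length 3.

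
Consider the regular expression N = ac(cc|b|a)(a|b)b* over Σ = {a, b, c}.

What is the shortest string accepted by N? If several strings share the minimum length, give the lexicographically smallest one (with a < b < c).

By inspection of the expression, no string of length less than 4 matches, and acaa is the lexicographically first match of length 4.

acaa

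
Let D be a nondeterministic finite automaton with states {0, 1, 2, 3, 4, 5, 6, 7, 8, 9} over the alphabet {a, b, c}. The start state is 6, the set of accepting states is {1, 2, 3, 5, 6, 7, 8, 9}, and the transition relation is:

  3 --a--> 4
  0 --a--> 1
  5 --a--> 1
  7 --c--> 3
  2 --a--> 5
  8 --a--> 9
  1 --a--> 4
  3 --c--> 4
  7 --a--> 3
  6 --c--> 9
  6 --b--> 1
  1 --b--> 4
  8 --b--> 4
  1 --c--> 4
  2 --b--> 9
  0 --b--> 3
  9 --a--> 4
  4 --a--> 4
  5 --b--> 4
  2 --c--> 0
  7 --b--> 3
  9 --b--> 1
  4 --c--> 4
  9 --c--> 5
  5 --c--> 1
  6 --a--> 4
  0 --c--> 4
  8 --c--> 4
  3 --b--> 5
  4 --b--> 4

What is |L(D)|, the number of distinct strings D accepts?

The useful subgraph on states {1, 5, 6, 9} is acyclic, so L(D) is finite; the longest accepting path visits 4 useful states, giving maximum string length 3.
Counting accepting paths from 6 by length: 1 of length 0, 2 of length 1, 2 of length 2, 2 of length 3. Total 7.

7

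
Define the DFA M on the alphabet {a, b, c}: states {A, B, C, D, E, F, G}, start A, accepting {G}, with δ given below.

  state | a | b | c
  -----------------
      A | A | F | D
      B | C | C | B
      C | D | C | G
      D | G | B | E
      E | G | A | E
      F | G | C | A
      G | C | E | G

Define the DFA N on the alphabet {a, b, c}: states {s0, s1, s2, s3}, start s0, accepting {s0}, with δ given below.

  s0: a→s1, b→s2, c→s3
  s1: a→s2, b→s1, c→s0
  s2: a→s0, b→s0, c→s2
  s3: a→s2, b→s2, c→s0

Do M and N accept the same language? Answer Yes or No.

No

The string ca is accepted by M but rejected by N.
So L(M) ≠ L(N).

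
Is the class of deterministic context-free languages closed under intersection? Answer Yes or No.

No

DCFLs are closed under complement (normalise the DPDA to read all of its input, then flip the verdict). If they were also closed under intersection, De Morgan would make them closed under union; but {aⁿbⁿ : n≥0} and {aⁿb²ⁿ : n≥0} are DCFLs (push the a's; pop one per b, respectively one per two b's) whose union no deterministic PDA accepts: a DPDA for it would have a single run on aⁿb²ⁿ, accepting after the prefix aⁿbⁿ and accepting again after n more b's; an ordinary PDA that simulates it on a's and b's and, at any moment when it is accepting, may switch to reading only a fresh letter c while feeding each c to the simulation as a b, would accept aⁱbʲcᵏ (k≥1) exactly when both aⁱbʲ and aⁱbʲ⁺ᵏ are in the language, i.e. its language intersected with the regular set a*b*c⁺ would be exactly {aⁿbⁿcⁿ : n≥1} — impossible, since context-free languages are closed under intersection with regular sets and {aⁿbⁿcⁿ} is not context-free.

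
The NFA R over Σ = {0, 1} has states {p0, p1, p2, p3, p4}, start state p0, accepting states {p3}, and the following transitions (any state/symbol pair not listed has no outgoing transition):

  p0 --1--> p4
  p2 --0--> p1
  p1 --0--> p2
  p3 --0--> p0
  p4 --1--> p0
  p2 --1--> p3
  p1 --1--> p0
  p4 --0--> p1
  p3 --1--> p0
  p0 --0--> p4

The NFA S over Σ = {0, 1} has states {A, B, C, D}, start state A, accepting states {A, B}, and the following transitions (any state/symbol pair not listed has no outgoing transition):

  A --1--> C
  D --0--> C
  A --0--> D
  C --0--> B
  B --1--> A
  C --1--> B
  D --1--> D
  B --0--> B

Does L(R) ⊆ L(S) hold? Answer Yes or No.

Exploring the product automaton R × S from the start pair (p0, A), following both machines on each input symbol, reaches 15 state pairs: (p0, A), (p4, D), (p4, C), (p1, C), (p0, D), (p1, B), (p0, B), (p2, B), (p4, B), (p4, A), (p3, A), (p1, D), (p0, C), (p2, C), (p3, B).
R accepts in {p3} and S accepts in {A, B}. The reachable pairs whose R-component is accepting are (p3, A), (p3, B); in each of them the S-component is accepting too, so the product for L(R) \ L(S) (R-component accepting, S-component rejecting) has no reachable accepting pair and the difference is empty.
Hence every string in L(R) is also in L(S).

Yes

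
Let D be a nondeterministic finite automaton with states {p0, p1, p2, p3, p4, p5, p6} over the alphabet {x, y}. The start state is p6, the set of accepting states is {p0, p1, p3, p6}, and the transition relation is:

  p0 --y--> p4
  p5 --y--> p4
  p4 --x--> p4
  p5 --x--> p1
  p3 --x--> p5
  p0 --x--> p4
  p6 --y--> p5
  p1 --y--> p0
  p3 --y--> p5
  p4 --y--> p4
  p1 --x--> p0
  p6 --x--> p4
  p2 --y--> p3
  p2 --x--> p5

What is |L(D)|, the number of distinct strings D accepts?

4

The useful subgraph on states {p0, p1, p5, p6} is acyclic, so L(D) is finite; the longest accepting path visits 4 useful states, giving maximum string length 3.
Counting accepting paths from p6 by length: 1 of length 0, 1 of length 2, 2 of length 3. Total 4.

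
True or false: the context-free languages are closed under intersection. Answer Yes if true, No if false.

{aⁿbⁿcᵐ : m,n≥0} and {aᵐbⁿcⁿ : m,n≥0} are both context-free, but their intersection {aⁿbⁿcⁿ : n≥0} is not (pumping lemma).

No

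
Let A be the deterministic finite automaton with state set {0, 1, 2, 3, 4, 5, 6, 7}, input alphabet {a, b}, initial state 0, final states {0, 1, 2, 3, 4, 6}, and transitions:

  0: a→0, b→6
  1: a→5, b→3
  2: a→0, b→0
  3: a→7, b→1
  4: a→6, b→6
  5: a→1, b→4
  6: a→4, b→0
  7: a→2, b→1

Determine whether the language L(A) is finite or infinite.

State 0 is reachable from the start and can reach an accepting state, and it lies on the cycle 0 → 0.
Traversing that cycle any number of times yields accepted strings of unbounded length, so the language is infinite.

infinite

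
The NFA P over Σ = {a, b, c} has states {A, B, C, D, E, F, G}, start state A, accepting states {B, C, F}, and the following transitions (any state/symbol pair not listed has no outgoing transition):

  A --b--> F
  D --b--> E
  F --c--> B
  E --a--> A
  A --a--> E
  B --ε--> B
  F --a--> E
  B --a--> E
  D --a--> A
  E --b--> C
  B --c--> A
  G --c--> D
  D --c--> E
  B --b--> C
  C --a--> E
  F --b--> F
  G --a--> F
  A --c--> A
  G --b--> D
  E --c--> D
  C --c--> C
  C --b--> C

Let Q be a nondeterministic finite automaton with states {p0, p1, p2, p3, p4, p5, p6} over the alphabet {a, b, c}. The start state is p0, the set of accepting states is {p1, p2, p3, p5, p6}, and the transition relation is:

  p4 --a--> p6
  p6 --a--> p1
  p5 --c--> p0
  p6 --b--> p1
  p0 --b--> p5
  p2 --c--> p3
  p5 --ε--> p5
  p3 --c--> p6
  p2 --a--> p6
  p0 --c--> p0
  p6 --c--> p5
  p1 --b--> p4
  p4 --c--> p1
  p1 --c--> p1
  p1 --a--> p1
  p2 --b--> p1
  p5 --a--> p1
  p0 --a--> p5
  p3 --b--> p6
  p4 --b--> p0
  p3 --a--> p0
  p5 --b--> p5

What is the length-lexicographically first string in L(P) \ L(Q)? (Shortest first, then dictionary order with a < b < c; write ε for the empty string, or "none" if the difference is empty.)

The string bc is accepted by P but not by Q.
No shorter string lies in the difference, and bc is the lexicographically first length-2 string in L(P) \ L(Q).

bc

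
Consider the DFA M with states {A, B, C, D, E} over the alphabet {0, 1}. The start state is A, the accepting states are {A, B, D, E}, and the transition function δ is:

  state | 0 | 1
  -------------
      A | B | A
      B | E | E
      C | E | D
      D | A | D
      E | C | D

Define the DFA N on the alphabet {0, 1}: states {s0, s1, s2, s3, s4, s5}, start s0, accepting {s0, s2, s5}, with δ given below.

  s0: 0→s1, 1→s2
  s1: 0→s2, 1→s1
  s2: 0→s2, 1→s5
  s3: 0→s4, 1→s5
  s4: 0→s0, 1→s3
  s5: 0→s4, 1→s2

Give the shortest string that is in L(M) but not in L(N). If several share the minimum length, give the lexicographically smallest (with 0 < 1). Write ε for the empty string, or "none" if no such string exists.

0

The string 0 is accepted by M but not by N.
No shorter string lies in the difference, and 0 is the lexicographically first length-1 string in L(M) \ L(N).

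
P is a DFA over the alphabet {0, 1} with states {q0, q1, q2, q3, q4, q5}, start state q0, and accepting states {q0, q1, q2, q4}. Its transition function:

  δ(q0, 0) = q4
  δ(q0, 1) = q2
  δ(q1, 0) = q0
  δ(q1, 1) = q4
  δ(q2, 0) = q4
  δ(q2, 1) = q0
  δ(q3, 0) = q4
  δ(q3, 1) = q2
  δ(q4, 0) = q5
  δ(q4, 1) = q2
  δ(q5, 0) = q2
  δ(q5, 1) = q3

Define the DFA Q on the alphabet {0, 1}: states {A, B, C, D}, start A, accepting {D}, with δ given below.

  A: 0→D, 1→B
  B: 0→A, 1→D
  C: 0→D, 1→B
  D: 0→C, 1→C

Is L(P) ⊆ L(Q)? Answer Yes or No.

No

The empty string ε is in L(P) but not in L(Q).
So L(P) ⊄ L(Q).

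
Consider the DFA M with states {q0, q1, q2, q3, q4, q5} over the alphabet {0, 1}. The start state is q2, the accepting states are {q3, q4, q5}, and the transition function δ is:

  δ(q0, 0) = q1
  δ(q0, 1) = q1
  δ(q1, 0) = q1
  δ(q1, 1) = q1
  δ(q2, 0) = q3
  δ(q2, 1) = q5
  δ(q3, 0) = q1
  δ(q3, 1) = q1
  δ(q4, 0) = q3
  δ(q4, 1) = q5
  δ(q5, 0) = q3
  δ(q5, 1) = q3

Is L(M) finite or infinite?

The useful states (reachable from q2 and able to reach an accepting state) are {q2, q3, q5}.
Restricted to these states the transition graph has no cycle, so every accepting path has bounded length and L is finite.

finite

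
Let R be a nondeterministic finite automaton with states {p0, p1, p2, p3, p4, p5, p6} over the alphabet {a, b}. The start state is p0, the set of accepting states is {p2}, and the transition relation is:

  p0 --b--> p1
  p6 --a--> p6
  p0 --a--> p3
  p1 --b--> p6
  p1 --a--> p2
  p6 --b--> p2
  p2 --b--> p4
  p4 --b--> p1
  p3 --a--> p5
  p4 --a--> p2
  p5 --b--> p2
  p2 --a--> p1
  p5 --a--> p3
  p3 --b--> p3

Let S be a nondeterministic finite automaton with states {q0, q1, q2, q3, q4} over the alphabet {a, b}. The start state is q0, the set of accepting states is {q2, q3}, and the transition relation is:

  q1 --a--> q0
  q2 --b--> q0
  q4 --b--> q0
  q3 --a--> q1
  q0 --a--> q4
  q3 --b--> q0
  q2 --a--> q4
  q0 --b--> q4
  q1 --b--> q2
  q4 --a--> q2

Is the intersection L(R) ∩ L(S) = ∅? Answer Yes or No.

No

The string ba is accepted by both R and S.
Hence L(R) ∩ L(S) ≠ ∅.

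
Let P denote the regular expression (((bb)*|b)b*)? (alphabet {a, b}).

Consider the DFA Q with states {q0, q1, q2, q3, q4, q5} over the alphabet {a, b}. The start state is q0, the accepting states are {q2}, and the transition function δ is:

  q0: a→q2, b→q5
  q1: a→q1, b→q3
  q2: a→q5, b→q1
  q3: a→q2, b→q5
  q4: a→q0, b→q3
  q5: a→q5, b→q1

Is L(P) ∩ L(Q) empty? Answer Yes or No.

Converting the expression P to a DFA (subset construction, then merging equivalent states) gives the minimal DFA with states {p0, p1}, start state p0, accepting states {p0} and transitions p0: a→p1, b→p0; p1: a→p1, b→p1.
Exploring the product automaton P × Q from the start pair (p0, q0), following both machines on each input symbol, reaches 8 state pairs: (p0, q0), (p1, q2), (p0, q5), (p1, q5), (p1, q1), (p0, q1), (p1, q3), (p0, q3).
P accepts in {p0} and Q accepts in {q2}; no reachable pair has both components accepting, so no string drives both machines to acceptance simultaneously and L(P) ∩ L(Q) = ∅.
So no string is accepted by both, and the intersection is empty.

Yes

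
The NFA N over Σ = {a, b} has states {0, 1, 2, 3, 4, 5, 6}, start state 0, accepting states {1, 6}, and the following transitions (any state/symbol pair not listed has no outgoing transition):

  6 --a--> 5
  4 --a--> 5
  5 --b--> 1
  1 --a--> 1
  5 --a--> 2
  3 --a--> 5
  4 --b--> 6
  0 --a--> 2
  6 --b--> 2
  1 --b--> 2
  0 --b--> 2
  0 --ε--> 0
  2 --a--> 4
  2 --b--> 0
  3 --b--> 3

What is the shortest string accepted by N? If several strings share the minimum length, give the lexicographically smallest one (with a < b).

A breadth-first search from 0 reaches an accepting state first via the path 0 → 2 → 4 → 6 on input aab.
No string of length < 3 is accepted (BFS exhausts all shorter strings without reaching an accepting state), and aab is the lexicographically least accepting string of length 3.

aab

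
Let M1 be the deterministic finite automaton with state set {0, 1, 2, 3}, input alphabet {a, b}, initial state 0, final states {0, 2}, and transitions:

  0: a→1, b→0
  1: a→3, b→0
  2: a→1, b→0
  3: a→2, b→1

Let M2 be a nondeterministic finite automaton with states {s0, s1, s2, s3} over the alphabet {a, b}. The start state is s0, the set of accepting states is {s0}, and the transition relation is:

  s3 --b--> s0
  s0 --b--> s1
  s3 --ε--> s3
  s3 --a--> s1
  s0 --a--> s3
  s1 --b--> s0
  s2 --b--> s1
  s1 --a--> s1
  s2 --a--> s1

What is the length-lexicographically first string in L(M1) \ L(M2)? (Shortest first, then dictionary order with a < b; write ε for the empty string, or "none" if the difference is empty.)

b

The string b is accepted by M1 but not by M2.
No shorter string lies in the difference, and b is the lexicographically first length-1 string in L(M1) \ L(M2).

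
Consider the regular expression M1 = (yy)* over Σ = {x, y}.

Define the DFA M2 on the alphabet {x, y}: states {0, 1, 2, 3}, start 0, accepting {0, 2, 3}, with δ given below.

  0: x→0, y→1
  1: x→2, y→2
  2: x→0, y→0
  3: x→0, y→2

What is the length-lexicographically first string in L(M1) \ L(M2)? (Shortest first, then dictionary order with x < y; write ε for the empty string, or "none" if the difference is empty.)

yyyy

The string yyyy is accepted by M1 but not by M2.
No shorter string lies in the difference, and yyyy is the lexicographically first length-4 string in L(M1) \ L(M2).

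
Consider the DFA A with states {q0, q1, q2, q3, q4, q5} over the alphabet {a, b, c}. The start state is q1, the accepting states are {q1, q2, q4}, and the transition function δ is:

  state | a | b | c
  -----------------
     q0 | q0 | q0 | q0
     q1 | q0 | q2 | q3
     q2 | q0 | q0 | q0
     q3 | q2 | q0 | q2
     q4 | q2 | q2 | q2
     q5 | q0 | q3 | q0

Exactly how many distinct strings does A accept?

The useful subgraph on states {q1, q2, q3} is acyclic, so L(A) is finite; the longest accepting path visits 3 useful states, giving maximum string length 2.
Counting accepting paths from q1 by length: 1 of length 0, 1 of length 1, 2 of length 2. Total 4.

4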